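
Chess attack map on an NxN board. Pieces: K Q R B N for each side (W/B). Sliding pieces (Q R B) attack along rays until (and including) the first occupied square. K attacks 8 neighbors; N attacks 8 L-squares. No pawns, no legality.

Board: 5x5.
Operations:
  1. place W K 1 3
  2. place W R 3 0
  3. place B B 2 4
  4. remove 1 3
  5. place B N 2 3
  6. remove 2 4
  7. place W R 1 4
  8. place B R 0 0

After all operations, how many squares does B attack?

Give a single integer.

Op 1: place WK@(1,3)
Op 2: place WR@(3,0)
Op 3: place BB@(2,4)
Op 4: remove (1,3)
Op 5: place BN@(2,3)
Op 6: remove (2,4)
Op 7: place WR@(1,4)
Op 8: place BR@(0,0)
Per-piece attacks for B:
  BR@(0,0): attacks (0,1) (0,2) (0,3) (0,4) (1,0) (2,0) (3,0) [ray(1,0) blocked at (3,0)]
  BN@(2,3): attacks (4,4) (0,4) (3,1) (4,2) (1,1) (0,2)
Union (11 distinct): (0,1) (0,2) (0,3) (0,4) (1,0) (1,1) (2,0) (3,0) (3,1) (4,2) (4,4)

Answer: 11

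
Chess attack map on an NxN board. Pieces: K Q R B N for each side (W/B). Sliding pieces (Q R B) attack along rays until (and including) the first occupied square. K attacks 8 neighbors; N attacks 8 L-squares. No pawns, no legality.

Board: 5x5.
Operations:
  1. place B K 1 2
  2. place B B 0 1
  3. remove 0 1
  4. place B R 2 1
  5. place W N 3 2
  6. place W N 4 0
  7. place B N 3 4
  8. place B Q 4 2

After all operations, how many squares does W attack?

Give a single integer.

Answer: 8

Derivation:
Op 1: place BK@(1,2)
Op 2: place BB@(0,1)
Op 3: remove (0,1)
Op 4: place BR@(2,1)
Op 5: place WN@(3,2)
Op 6: place WN@(4,0)
Op 7: place BN@(3,4)
Op 8: place BQ@(4,2)
Per-piece attacks for W:
  WN@(3,2): attacks (4,4) (2,4) (1,3) (4,0) (2,0) (1,1)
  WN@(4,0): attacks (3,2) (2,1)
Union (8 distinct): (1,1) (1,3) (2,0) (2,1) (2,4) (3,2) (4,0) (4,4)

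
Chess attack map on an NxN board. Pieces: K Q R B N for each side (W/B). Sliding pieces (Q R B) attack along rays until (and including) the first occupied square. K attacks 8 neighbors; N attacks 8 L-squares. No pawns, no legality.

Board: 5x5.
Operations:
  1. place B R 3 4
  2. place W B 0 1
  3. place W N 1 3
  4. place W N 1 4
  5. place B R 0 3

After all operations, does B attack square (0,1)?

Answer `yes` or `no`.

Op 1: place BR@(3,4)
Op 2: place WB@(0,1)
Op 3: place WN@(1,3)
Op 4: place WN@(1,4)
Op 5: place BR@(0,3)
Per-piece attacks for B:
  BR@(0,3): attacks (0,4) (0,2) (0,1) (1,3) [ray(0,-1) blocked at (0,1); ray(1,0) blocked at (1,3)]
  BR@(3,4): attacks (3,3) (3,2) (3,1) (3,0) (4,4) (2,4) (1,4) [ray(-1,0) blocked at (1,4)]
B attacks (0,1): yes

Answer: yes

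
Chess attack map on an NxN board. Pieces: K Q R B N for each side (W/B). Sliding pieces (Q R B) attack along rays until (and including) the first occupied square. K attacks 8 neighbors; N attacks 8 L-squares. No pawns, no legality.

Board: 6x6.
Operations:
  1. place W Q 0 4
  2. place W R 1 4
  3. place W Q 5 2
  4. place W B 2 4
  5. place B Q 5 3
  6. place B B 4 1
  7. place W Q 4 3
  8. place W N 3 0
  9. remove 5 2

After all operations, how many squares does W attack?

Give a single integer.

Answer: 31

Derivation:
Op 1: place WQ@(0,4)
Op 2: place WR@(1,4)
Op 3: place WQ@(5,2)
Op 4: place WB@(2,4)
Op 5: place BQ@(5,3)
Op 6: place BB@(4,1)
Op 7: place WQ@(4,3)
Op 8: place WN@(3,0)
Op 9: remove (5,2)
Per-piece attacks for W:
  WQ@(0,4): attacks (0,5) (0,3) (0,2) (0,1) (0,0) (1,4) (1,5) (1,3) (2,2) (3,1) (4,0) [ray(1,0) blocked at (1,4)]
  WR@(1,4): attacks (1,5) (1,3) (1,2) (1,1) (1,0) (2,4) (0,4) [ray(1,0) blocked at (2,4); ray(-1,0) blocked at (0,4)]
  WB@(2,4): attacks (3,5) (3,3) (4,2) (5,1) (1,5) (1,3) (0,2)
  WN@(3,0): attacks (4,2) (5,1) (2,2) (1,1)
  WQ@(4,3): attacks (4,4) (4,5) (4,2) (4,1) (5,3) (3,3) (2,3) (1,3) (0,3) (5,4) (5,2) (3,4) (2,5) (3,2) (2,1) (1,0) [ray(0,-1) blocked at (4,1); ray(1,0) blocked at (5,3)]
Union (31 distinct): (0,0) (0,1) (0,2) (0,3) (0,4) (0,5) (1,0) (1,1) (1,2) (1,3) (1,4) (1,5) (2,1) (2,2) (2,3) (2,4) (2,5) (3,1) (3,2) (3,3) (3,4) (3,5) (4,0) (4,1) (4,2) (4,4) (4,5) (5,1) (5,2) (5,3) (5,4)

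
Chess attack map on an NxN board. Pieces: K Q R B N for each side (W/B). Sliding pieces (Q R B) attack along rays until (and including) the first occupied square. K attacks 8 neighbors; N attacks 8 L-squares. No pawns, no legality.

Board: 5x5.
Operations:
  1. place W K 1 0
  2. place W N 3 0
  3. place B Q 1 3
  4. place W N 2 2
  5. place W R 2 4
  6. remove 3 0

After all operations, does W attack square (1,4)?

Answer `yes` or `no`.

Answer: yes

Derivation:
Op 1: place WK@(1,0)
Op 2: place WN@(3,0)
Op 3: place BQ@(1,3)
Op 4: place WN@(2,2)
Op 5: place WR@(2,4)
Op 6: remove (3,0)
Per-piece attacks for W:
  WK@(1,0): attacks (1,1) (2,0) (0,0) (2,1) (0,1)
  WN@(2,2): attacks (3,4) (4,3) (1,4) (0,3) (3,0) (4,1) (1,0) (0,1)
  WR@(2,4): attacks (2,3) (2,2) (3,4) (4,4) (1,4) (0,4) [ray(0,-1) blocked at (2,2)]
W attacks (1,4): yes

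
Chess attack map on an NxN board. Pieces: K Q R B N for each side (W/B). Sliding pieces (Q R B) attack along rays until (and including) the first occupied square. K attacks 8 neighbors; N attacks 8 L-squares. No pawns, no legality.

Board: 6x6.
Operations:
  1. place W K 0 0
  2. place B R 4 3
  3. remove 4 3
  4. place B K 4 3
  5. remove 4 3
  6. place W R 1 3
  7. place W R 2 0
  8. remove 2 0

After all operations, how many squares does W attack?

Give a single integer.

Op 1: place WK@(0,0)
Op 2: place BR@(4,3)
Op 3: remove (4,3)
Op 4: place BK@(4,3)
Op 5: remove (4,3)
Op 6: place WR@(1,3)
Op 7: place WR@(2,0)
Op 8: remove (2,0)
Per-piece attacks for W:
  WK@(0,0): attacks (0,1) (1,0) (1,1)
  WR@(1,3): attacks (1,4) (1,5) (1,2) (1,1) (1,0) (2,3) (3,3) (4,3) (5,3) (0,3)
Union (11 distinct): (0,1) (0,3) (1,0) (1,1) (1,2) (1,4) (1,5) (2,3) (3,3) (4,3) (5,3)

Answer: 11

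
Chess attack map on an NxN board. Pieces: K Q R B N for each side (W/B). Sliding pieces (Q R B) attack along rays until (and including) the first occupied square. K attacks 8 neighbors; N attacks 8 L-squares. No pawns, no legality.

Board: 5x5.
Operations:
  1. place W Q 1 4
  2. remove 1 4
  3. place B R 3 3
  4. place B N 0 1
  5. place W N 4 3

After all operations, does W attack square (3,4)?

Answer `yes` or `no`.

Op 1: place WQ@(1,4)
Op 2: remove (1,4)
Op 3: place BR@(3,3)
Op 4: place BN@(0,1)
Op 5: place WN@(4,3)
Per-piece attacks for W:
  WN@(4,3): attacks (2,4) (3,1) (2,2)
W attacks (3,4): no

Answer: no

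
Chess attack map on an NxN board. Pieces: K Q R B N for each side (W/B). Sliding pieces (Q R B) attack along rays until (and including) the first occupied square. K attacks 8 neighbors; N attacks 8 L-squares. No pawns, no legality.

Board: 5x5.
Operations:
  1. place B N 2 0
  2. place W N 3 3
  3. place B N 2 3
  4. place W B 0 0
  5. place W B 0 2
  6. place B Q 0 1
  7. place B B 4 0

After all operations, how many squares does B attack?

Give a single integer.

Answer: 16

Derivation:
Op 1: place BN@(2,0)
Op 2: place WN@(3,3)
Op 3: place BN@(2,3)
Op 4: place WB@(0,0)
Op 5: place WB@(0,2)
Op 6: place BQ@(0,1)
Op 7: place BB@(4,0)
Per-piece attacks for B:
  BQ@(0,1): attacks (0,2) (0,0) (1,1) (2,1) (3,1) (4,1) (1,2) (2,3) (1,0) [ray(0,1) blocked at (0,2); ray(0,-1) blocked at (0,0); ray(1,1) blocked at (2,3)]
  BN@(2,0): attacks (3,2) (4,1) (1,2) (0,1)
  BN@(2,3): attacks (4,4) (0,4) (3,1) (4,2) (1,1) (0,2)
  BB@(4,0): attacks (3,1) (2,2) (1,3) (0,4)
Union (16 distinct): (0,0) (0,1) (0,2) (0,4) (1,0) (1,1) (1,2) (1,3) (2,1) (2,2) (2,3) (3,1) (3,2) (4,1) (4,2) (4,4)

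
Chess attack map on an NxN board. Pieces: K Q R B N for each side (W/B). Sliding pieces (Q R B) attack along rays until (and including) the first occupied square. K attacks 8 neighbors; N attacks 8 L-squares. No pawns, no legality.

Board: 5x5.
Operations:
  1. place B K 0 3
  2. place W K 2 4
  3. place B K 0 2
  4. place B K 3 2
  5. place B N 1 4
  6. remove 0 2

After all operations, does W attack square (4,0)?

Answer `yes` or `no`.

Answer: no

Derivation:
Op 1: place BK@(0,3)
Op 2: place WK@(2,4)
Op 3: place BK@(0,2)
Op 4: place BK@(3,2)
Op 5: place BN@(1,4)
Op 6: remove (0,2)
Per-piece attacks for W:
  WK@(2,4): attacks (2,3) (3,4) (1,4) (3,3) (1,3)
W attacks (4,0): no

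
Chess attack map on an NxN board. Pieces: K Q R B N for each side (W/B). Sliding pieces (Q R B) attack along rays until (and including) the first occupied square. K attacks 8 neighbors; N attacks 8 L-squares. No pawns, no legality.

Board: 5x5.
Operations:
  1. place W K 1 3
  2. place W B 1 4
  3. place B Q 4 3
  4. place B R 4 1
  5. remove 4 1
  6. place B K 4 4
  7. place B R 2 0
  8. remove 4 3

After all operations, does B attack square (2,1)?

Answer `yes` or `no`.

Answer: yes

Derivation:
Op 1: place WK@(1,3)
Op 2: place WB@(1,4)
Op 3: place BQ@(4,3)
Op 4: place BR@(4,1)
Op 5: remove (4,1)
Op 6: place BK@(4,4)
Op 7: place BR@(2,0)
Op 8: remove (4,3)
Per-piece attacks for B:
  BR@(2,0): attacks (2,1) (2,2) (2,3) (2,4) (3,0) (4,0) (1,0) (0,0)
  BK@(4,4): attacks (4,3) (3,4) (3,3)
B attacks (2,1): yes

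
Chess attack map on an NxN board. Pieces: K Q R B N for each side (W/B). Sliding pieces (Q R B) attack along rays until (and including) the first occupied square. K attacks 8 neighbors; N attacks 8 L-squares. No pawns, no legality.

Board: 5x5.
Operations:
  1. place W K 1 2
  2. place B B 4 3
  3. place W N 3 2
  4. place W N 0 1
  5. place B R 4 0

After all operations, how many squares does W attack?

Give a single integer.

Op 1: place WK@(1,2)
Op 2: place BB@(4,3)
Op 3: place WN@(3,2)
Op 4: place WN@(0,1)
Op 5: place BR@(4,0)
Per-piece attacks for W:
  WN@(0,1): attacks (1,3) (2,2) (2,0)
  WK@(1,2): attacks (1,3) (1,1) (2,2) (0,2) (2,3) (2,1) (0,3) (0,1)
  WN@(3,2): attacks (4,4) (2,4) (1,3) (4,0) (2,0) (1,1)
Union (12 distinct): (0,1) (0,2) (0,3) (1,1) (1,3) (2,0) (2,1) (2,2) (2,3) (2,4) (4,0) (4,4)

Answer: 12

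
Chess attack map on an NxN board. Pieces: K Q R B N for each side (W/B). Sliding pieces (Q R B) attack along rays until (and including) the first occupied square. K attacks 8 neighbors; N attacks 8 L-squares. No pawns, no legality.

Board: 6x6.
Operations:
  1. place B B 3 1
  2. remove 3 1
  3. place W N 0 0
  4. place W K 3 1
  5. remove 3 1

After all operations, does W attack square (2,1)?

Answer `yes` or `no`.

Answer: yes

Derivation:
Op 1: place BB@(3,1)
Op 2: remove (3,1)
Op 3: place WN@(0,0)
Op 4: place WK@(3,1)
Op 5: remove (3,1)
Per-piece attacks for W:
  WN@(0,0): attacks (1,2) (2,1)
W attacks (2,1): yes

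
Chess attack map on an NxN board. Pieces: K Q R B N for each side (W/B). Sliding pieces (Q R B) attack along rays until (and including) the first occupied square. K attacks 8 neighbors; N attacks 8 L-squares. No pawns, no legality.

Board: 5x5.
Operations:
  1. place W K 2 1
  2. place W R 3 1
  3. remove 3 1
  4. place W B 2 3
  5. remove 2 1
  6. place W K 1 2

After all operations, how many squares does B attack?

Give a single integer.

Answer: 0

Derivation:
Op 1: place WK@(2,1)
Op 2: place WR@(3,1)
Op 3: remove (3,1)
Op 4: place WB@(2,3)
Op 5: remove (2,1)
Op 6: place WK@(1,2)
Per-piece attacks for B:
Union (0 distinct): (none)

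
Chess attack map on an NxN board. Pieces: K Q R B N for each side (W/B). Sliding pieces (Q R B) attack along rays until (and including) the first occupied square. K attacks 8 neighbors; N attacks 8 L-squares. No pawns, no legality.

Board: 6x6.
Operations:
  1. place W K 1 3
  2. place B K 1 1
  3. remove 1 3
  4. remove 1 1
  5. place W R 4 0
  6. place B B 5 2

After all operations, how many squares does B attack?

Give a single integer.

Answer: 5

Derivation:
Op 1: place WK@(1,3)
Op 2: place BK@(1,1)
Op 3: remove (1,3)
Op 4: remove (1,1)
Op 5: place WR@(4,0)
Op 6: place BB@(5,2)
Per-piece attacks for B:
  BB@(5,2): attacks (4,3) (3,4) (2,5) (4,1) (3,0)
Union (5 distinct): (2,5) (3,0) (3,4) (4,1) (4,3)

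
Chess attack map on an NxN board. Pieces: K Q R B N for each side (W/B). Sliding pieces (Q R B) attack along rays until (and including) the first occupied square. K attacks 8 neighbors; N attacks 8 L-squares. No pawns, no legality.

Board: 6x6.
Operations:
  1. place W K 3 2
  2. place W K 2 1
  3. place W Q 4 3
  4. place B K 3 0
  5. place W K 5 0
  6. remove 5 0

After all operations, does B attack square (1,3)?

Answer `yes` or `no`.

Op 1: place WK@(3,2)
Op 2: place WK@(2,1)
Op 3: place WQ@(4,3)
Op 4: place BK@(3,0)
Op 5: place WK@(5,0)
Op 6: remove (5,0)
Per-piece attacks for B:
  BK@(3,0): attacks (3,1) (4,0) (2,0) (4,1) (2,1)
B attacks (1,3): no

Answer: no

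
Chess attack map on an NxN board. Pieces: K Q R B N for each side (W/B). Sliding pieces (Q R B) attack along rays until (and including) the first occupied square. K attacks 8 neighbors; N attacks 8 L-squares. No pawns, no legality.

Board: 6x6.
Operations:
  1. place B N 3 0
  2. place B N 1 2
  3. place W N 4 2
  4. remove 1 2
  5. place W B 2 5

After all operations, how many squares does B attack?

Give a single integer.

Answer: 4

Derivation:
Op 1: place BN@(3,0)
Op 2: place BN@(1,2)
Op 3: place WN@(4,2)
Op 4: remove (1,2)
Op 5: place WB@(2,5)
Per-piece attacks for B:
  BN@(3,0): attacks (4,2) (5,1) (2,2) (1,1)
Union (4 distinct): (1,1) (2,2) (4,2) (5,1)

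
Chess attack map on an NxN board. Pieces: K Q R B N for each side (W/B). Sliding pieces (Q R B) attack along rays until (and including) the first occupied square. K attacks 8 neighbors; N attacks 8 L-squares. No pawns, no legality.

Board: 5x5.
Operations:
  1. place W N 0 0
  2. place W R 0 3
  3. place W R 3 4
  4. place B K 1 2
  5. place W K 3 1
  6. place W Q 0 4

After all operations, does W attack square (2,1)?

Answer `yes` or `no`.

Answer: yes

Derivation:
Op 1: place WN@(0,0)
Op 2: place WR@(0,3)
Op 3: place WR@(3,4)
Op 4: place BK@(1,2)
Op 5: place WK@(3,1)
Op 6: place WQ@(0,4)
Per-piece attacks for W:
  WN@(0,0): attacks (1,2) (2,1)
  WR@(0,3): attacks (0,4) (0,2) (0,1) (0,0) (1,3) (2,3) (3,3) (4,3) [ray(0,1) blocked at (0,4); ray(0,-1) blocked at (0,0)]
  WQ@(0,4): attacks (0,3) (1,4) (2,4) (3,4) (1,3) (2,2) (3,1) [ray(0,-1) blocked at (0,3); ray(1,0) blocked at (3,4); ray(1,-1) blocked at (3,1)]
  WK@(3,1): attacks (3,2) (3,0) (4,1) (2,1) (4,2) (4,0) (2,2) (2,0)
  WR@(3,4): attacks (3,3) (3,2) (3,1) (4,4) (2,4) (1,4) (0,4) [ray(0,-1) blocked at (3,1); ray(-1,0) blocked at (0,4)]
W attacks (2,1): yes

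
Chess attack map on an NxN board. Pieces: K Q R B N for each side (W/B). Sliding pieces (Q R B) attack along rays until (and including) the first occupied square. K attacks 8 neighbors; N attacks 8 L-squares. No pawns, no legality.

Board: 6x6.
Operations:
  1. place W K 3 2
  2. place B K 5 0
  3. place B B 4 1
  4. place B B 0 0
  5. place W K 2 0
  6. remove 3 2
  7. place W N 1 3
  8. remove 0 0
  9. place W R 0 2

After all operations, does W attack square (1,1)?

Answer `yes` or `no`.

Op 1: place WK@(3,2)
Op 2: place BK@(5,0)
Op 3: place BB@(4,1)
Op 4: place BB@(0,0)
Op 5: place WK@(2,0)
Op 6: remove (3,2)
Op 7: place WN@(1,3)
Op 8: remove (0,0)
Op 9: place WR@(0,2)
Per-piece attacks for W:
  WR@(0,2): attacks (0,3) (0,4) (0,5) (0,1) (0,0) (1,2) (2,2) (3,2) (4,2) (5,2)
  WN@(1,3): attacks (2,5) (3,4) (0,5) (2,1) (3,2) (0,1)
  WK@(2,0): attacks (2,1) (3,0) (1,0) (3,1) (1,1)
W attacks (1,1): yes

Answer: yes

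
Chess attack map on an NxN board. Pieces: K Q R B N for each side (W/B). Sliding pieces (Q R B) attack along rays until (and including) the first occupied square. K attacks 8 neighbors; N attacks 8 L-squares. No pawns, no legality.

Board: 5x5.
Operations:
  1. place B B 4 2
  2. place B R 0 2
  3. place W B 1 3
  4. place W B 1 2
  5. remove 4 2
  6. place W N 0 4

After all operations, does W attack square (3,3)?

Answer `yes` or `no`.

Answer: no

Derivation:
Op 1: place BB@(4,2)
Op 2: place BR@(0,2)
Op 3: place WB@(1,3)
Op 4: place WB@(1,2)
Op 5: remove (4,2)
Op 6: place WN@(0,4)
Per-piece attacks for W:
  WN@(0,4): attacks (1,2) (2,3)
  WB@(1,2): attacks (2,3) (3,4) (2,1) (3,0) (0,3) (0,1)
  WB@(1,3): attacks (2,4) (2,2) (3,1) (4,0) (0,4) (0,2) [ray(-1,1) blocked at (0,4); ray(-1,-1) blocked at (0,2)]
W attacks (3,3): no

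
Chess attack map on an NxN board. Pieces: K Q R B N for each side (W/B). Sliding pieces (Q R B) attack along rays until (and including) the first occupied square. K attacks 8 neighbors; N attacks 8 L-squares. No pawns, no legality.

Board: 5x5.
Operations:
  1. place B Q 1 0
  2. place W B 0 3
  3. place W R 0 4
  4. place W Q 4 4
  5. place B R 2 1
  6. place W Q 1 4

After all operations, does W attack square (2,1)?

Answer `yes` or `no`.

Op 1: place BQ@(1,0)
Op 2: place WB@(0,3)
Op 3: place WR@(0,4)
Op 4: place WQ@(4,4)
Op 5: place BR@(2,1)
Op 6: place WQ@(1,4)
Per-piece attacks for W:
  WB@(0,3): attacks (1,4) (1,2) (2,1) [ray(1,1) blocked at (1,4); ray(1,-1) blocked at (2,1)]
  WR@(0,4): attacks (0,3) (1,4) [ray(0,-1) blocked at (0,3); ray(1,0) blocked at (1,4)]
  WQ@(1,4): attacks (1,3) (1,2) (1,1) (1,0) (2,4) (3,4) (4,4) (0,4) (2,3) (3,2) (4,1) (0,3) [ray(0,-1) blocked at (1,0); ray(1,0) blocked at (4,4); ray(-1,0) blocked at (0,4); ray(-1,-1) blocked at (0,3)]
  WQ@(4,4): attacks (4,3) (4,2) (4,1) (4,0) (3,4) (2,4) (1,4) (3,3) (2,2) (1,1) (0,0) [ray(-1,0) blocked at (1,4)]
W attacks (2,1): yes

Answer: yes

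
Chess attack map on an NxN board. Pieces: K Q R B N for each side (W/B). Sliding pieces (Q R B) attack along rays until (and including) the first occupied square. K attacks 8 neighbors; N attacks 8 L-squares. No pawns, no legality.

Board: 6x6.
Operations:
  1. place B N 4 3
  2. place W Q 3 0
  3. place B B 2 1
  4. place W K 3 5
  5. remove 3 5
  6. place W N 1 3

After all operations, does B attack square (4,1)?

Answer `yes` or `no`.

Op 1: place BN@(4,3)
Op 2: place WQ@(3,0)
Op 3: place BB@(2,1)
Op 4: place WK@(3,5)
Op 5: remove (3,5)
Op 6: place WN@(1,3)
Per-piece attacks for B:
  BB@(2,1): attacks (3,2) (4,3) (3,0) (1,2) (0,3) (1,0) [ray(1,1) blocked at (4,3); ray(1,-1) blocked at (3,0)]
  BN@(4,3): attacks (5,5) (3,5) (2,4) (5,1) (3,1) (2,2)
B attacks (4,1): no

Answer: no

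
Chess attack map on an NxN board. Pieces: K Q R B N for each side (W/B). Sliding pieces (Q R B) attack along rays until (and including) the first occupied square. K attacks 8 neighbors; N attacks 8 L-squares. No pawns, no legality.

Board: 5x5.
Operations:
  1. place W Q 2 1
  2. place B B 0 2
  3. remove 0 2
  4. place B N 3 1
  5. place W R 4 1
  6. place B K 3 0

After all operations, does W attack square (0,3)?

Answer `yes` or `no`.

Op 1: place WQ@(2,1)
Op 2: place BB@(0,2)
Op 3: remove (0,2)
Op 4: place BN@(3,1)
Op 5: place WR@(4,1)
Op 6: place BK@(3,0)
Per-piece attacks for W:
  WQ@(2,1): attacks (2,2) (2,3) (2,4) (2,0) (3,1) (1,1) (0,1) (3,2) (4,3) (3,0) (1,2) (0,3) (1,0) [ray(1,0) blocked at (3,1); ray(1,-1) blocked at (3,0)]
  WR@(4,1): attacks (4,2) (4,3) (4,4) (4,0) (3,1) [ray(-1,0) blocked at (3,1)]
W attacks (0,3): yes

Answer: yes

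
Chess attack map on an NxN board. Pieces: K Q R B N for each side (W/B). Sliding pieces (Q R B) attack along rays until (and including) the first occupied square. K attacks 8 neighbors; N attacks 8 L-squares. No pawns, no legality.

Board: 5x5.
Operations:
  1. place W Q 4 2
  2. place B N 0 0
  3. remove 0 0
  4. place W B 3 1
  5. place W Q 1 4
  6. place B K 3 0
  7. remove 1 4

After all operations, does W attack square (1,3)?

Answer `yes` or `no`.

Answer: yes

Derivation:
Op 1: place WQ@(4,2)
Op 2: place BN@(0,0)
Op 3: remove (0,0)
Op 4: place WB@(3,1)
Op 5: place WQ@(1,4)
Op 6: place BK@(3,0)
Op 7: remove (1,4)
Per-piece attacks for W:
  WB@(3,1): attacks (4,2) (4,0) (2,2) (1,3) (0,4) (2,0) [ray(1,1) blocked at (4,2)]
  WQ@(4,2): attacks (4,3) (4,4) (4,1) (4,0) (3,2) (2,2) (1,2) (0,2) (3,3) (2,4) (3,1) [ray(-1,-1) blocked at (3,1)]
W attacks (1,3): yes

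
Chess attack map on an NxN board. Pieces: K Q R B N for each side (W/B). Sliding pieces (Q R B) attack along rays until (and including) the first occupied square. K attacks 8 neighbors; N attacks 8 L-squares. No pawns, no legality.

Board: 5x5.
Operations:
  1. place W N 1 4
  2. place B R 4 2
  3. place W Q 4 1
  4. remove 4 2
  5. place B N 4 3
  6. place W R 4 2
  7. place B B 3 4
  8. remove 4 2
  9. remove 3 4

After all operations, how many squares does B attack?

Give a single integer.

Op 1: place WN@(1,4)
Op 2: place BR@(4,2)
Op 3: place WQ@(4,1)
Op 4: remove (4,2)
Op 5: place BN@(4,3)
Op 6: place WR@(4,2)
Op 7: place BB@(3,4)
Op 8: remove (4,2)
Op 9: remove (3,4)
Per-piece attacks for B:
  BN@(4,3): attacks (2,4) (3,1) (2,2)
Union (3 distinct): (2,2) (2,4) (3,1)

Answer: 3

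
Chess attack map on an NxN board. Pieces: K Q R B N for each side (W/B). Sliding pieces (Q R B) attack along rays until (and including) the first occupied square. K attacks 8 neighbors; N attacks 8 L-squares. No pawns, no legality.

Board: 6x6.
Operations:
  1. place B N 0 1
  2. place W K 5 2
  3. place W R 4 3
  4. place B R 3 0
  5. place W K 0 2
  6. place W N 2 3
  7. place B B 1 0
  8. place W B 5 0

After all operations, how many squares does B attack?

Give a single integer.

Answer: 14

Derivation:
Op 1: place BN@(0,1)
Op 2: place WK@(5,2)
Op 3: place WR@(4,3)
Op 4: place BR@(3,0)
Op 5: place WK@(0,2)
Op 6: place WN@(2,3)
Op 7: place BB@(1,0)
Op 8: place WB@(5,0)
Per-piece attacks for B:
  BN@(0,1): attacks (1,3) (2,2) (2,0)
  BB@(1,0): attacks (2,1) (3,2) (4,3) (0,1) [ray(1,1) blocked at (4,3); ray(-1,1) blocked at (0,1)]
  BR@(3,0): attacks (3,1) (3,2) (3,3) (3,4) (3,5) (4,0) (5,0) (2,0) (1,0) [ray(1,0) blocked at (5,0); ray(-1,0) blocked at (1,0)]
Union (14 distinct): (0,1) (1,0) (1,3) (2,0) (2,1) (2,2) (3,1) (3,2) (3,3) (3,4) (3,5) (4,0) (4,3) (5,0)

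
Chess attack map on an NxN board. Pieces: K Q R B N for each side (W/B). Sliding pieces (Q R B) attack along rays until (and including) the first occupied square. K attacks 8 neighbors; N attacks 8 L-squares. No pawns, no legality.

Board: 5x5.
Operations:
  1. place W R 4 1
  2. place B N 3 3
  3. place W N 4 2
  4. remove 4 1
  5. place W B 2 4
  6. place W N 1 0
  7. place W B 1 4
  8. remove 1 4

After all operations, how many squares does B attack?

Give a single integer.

Answer: 4

Derivation:
Op 1: place WR@(4,1)
Op 2: place BN@(3,3)
Op 3: place WN@(4,2)
Op 4: remove (4,1)
Op 5: place WB@(2,4)
Op 6: place WN@(1,0)
Op 7: place WB@(1,4)
Op 8: remove (1,4)
Per-piece attacks for B:
  BN@(3,3): attacks (1,4) (4,1) (2,1) (1,2)
Union (4 distinct): (1,2) (1,4) (2,1) (4,1)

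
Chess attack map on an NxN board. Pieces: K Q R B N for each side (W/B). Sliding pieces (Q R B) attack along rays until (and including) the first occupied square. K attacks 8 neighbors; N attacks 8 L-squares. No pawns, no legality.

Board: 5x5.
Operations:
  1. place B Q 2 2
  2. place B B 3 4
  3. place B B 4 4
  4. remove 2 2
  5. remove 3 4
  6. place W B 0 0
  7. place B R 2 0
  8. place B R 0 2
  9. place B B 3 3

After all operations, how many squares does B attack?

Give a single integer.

Op 1: place BQ@(2,2)
Op 2: place BB@(3,4)
Op 3: place BB@(4,4)
Op 4: remove (2,2)
Op 5: remove (3,4)
Op 6: place WB@(0,0)
Op 7: place BR@(2,0)
Op 8: place BR@(0,2)
Op 9: place BB@(3,3)
Per-piece attacks for B:
  BR@(0,2): attacks (0,3) (0,4) (0,1) (0,0) (1,2) (2,2) (3,2) (4,2) [ray(0,-1) blocked at (0,0)]
  BR@(2,0): attacks (2,1) (2,2) (2,3) (2,4) (3,0) (4,0) (1,0) (0,0) [ray(-1,0) blocked at (0,0)]
  BB@(3,3): attacks (4,4) (4,2) (2,4) (2,2) (1,1) (0,0) [ray(1,1) blocked at (4,4); ray(-1,-1) blocked at (0,0)]
  BB@(4,4): attacks (3,3) [ray(-1,-1) blocked at (3,3)]
Union (17 distinct): (0,0) (0,1) (0,3) (0,4) (1,0) (1,1) (1,2) (2,1) (2,2) (2,3) (2,4) (3,0) (3,2) (3,3) (4,0) (4,2) (4,4)

Answer: 17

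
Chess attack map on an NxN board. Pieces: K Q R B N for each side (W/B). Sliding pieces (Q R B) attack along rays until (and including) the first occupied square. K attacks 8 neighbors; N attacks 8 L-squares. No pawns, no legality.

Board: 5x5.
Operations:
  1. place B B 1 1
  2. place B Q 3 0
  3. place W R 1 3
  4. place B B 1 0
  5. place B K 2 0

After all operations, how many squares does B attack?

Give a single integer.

Op 1: place BB@(1,1)
Op 2: place BQ@(3,0)
Op 3: place WR@(1,3)
Op 4: place BB@(1,0)
Op 5: place BK@(2,0)
Per-piece attacks for B:
  BB@(1,0): attacks (2,1) (3,2) (4,3) (0,1)
  BB@(1,1): attacks (2,2) (3,3) (4,4) (2,0) (0,2) (0,0) [ray(1,-1) blocked at (2,0)]
  BK@(2,0): attacks (2,1) (3,0) (1,0) (3,1) (1,1)
  BQ@(3,0): attacks (3,1) (3,2) (3,3) (3,4) (4,0) (2,0) (4,1) (2,1) (1,2) (0,3) [ray(-1,0) blocked at (2,0)]
Union (19 distinct): (0,0) (0,1) (0,2) (0,3) (1,0) (1,1) (1,2) (2,0) (2,1) (2,2) (3,0) (3,1) (3,2) (3,3) (3,4) (4,0) (4,1) (4,3) (4,4)

Answer: 19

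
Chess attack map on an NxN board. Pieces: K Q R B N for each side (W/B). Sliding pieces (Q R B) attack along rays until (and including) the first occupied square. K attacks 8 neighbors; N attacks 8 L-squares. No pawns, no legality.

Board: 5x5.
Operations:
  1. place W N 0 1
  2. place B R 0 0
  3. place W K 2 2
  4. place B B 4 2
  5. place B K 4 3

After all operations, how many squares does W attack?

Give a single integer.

Op 1: place WN@(0,1)
Op 2: place BR@(0,0)
Op 3: place WK@(2,2)
Op 4: place BB@(4,2)
Op 5: place BK@(4,3)
Per-piece attacks for W:
  WN@(0,1): attacks (1,3) (2,2) (2,0)
  WK@(2,2): attacks (2,3) (2,1) (3,2) (1,2) (3,3) (3,1) (1,3) (1,1)
Union (10 distinct): (1,1) (1,2) (1,3) (2,0) (2,1) (2,2) (2,3) (3,1) (3,2) (3,3)

Answer: 10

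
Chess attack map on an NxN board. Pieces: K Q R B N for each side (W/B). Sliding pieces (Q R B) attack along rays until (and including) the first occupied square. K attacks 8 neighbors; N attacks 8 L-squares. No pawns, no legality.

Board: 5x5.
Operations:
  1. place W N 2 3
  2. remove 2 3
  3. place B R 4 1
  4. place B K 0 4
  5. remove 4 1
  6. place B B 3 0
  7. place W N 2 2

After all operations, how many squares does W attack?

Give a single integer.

Answer: 8

Derivation:
Op 1: place WN@(2,3)
Op 2: remove (2,3)
Op 3: place BR@(4,1)
Op 4: place BK@(0,4)
Op 5: remove (4,1)
Op 6: place BB@(3,0)
Op 7: place WN@(2,2)
Per-piece attacks for W:
  WN@(2,2): attacks (3,4) (4,3) (1,4) (0,3) (3,0) (4,1) (1,0) (0,1)
Union (8 distinct): (0,1) (0,3) (1,0) (1,4) (3,0) (3,4) (4,1) (4,3)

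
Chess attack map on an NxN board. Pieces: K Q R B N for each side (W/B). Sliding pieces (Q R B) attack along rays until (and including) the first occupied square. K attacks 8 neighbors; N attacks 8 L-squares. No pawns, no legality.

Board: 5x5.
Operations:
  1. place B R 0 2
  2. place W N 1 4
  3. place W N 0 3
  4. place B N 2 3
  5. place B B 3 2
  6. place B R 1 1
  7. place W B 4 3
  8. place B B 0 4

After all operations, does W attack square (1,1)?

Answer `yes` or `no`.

Answer: yes

Derivation:
Op 1: place BR@(0,2)
Op 2: place WN@(1,4)
Op 3: place WN@(0,3)
Op 4: place BN@(2,3)
Op 5: place BB@(3,2)
Op 6: place BR@(1,1)
Op 7: place WB@(4,3)
Op 8: place BB@(0,4)
Per-piece attacks for W:
  WN@(0,3): attacks (2,4) (1,1) (2,2)
  WN@(1,4): attacks (2,2) (3,3) (0,2)
  WB@(4,3): attacks (3,4) (3,2) [ray(-1,-1) blocked at (3,2)]
W attacks (1,1): yes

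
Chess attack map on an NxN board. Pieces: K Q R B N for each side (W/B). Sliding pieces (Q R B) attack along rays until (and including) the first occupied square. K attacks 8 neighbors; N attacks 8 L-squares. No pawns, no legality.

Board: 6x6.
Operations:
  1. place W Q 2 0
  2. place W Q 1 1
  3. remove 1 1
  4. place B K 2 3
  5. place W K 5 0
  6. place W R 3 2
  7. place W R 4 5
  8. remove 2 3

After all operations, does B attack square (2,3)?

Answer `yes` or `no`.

Answer: no

Derivation:
Op 1: place WQ@(2,0)
Op 2: place WQ@(1,1)
Op 3: remove (1,1)
Op 4: place BK@(2,3)
Op 5: place WK@(5,0)
Op 6: place WR@(3,2)
Op 7: place WR@(4,5)
Op 8: remove (2,3)
Per-piece attacks for B:
B attacks (2,3): no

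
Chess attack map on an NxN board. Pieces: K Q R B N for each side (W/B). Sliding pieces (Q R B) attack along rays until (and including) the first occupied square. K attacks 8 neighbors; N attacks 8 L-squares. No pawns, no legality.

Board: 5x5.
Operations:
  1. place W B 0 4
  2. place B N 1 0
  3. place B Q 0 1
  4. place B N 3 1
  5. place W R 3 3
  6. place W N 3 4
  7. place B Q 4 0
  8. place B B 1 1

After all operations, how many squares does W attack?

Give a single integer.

Answer: 9

Derivation:
Op 1: place WB@(0,4)
Op 2: place BN@(1,0)
Op 3: place BQ@(0,1)
Op 4: place BN@(3,1)
Op 5: place WR@(3,3)
Op 6: place WN@(3,4)
Op 7: place BQ@(4,0)
Op 8: place BB@(1,1)
Per-piece attacks for W:
  WB@(0,4): attacks (1,3) (2,2) (3,1) [ray(1,-1) blocked at (3,1)]
  WR@(3,3): attacks (3,4) (3,2) (3,1) (4,3) (2,3) (1,3) (0,3) [ray(0,1) blocked at (3,4); ray(0,-1) blocked at (3,1)]
  WN@(3,4): attacks (4,2) (2,2) (1,3)
Union (9 distinct): (0,3) (1,3) (2,2) (2,3) (3,1) (3,2) (3,4) (4,2) (4,3)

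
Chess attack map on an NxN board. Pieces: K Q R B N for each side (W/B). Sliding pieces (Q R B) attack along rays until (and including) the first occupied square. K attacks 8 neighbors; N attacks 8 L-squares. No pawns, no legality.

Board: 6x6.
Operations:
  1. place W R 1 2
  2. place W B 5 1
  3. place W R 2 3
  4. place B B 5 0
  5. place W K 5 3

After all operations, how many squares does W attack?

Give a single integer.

Answer: 21

Derivation:
Op 1: place WR@(1,2)
Op 2: place WB@(5,1)
Op 3: place WR@(2,3)
Op 4: place BB@(5,0)
Op 5: place WK@(5,3)
Per-piece attacks for W:
  WR@(1,2): attacks (1,3) (1,4) (1,5) (1,1) (1,0) (2,2) (3,2) (4,2) (5,2) (0,2)
  WR@(2,3): attacks (2,4) (2,5) (2,2) (2,1) (2,0) (3,3) (4,3) (5,3) (1,3) (0,3) [ray(1,0) blocked at (5,3)]
  WB@(5,1): attacks (4,2) (3,3) (2,4) (1,5) (4,0)
  WK@(5,3): attacks (5,4) (5,2) (4,3) (4,4) (4,2)
Union (21 distinct): (0,2) (0,3) (1,0) (1,1) (1,3) (1,4) (1,5) (2,0) (2,1) (2,2) (2,4) (2,5) (3,2) (3,3) (4,0) (4,2) (4,3) (4,4) (5,2) (5,3) (5,4)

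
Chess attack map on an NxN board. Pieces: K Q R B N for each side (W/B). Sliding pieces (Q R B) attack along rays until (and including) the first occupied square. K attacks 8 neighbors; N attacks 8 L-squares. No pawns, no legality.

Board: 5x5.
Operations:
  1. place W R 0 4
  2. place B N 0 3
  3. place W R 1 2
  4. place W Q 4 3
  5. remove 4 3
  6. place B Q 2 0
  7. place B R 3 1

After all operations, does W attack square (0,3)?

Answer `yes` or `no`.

Answer: yes

Derivation:
Op 1: place WR@(0,4)
Op 2: place BN@(0,3)
Op 3: place WR@(1,2)
Op 4: place WQ@(4,3)
Op 5: remove (4,3)
Op 6: place BQ@(2,0)
Op 7: place BR@(3,1)
Per-piece attacks for W:
  WR@(0,4): attacks (0,3) (1,4) (2,4) (3,4) (4,4) [ray(0,-1) blocked at (0,3)]
  WR@(1,2): attacks (1,3) (1,4) (1,1) (1,0) (2,2) (3,2) (4,2) (0,2)
W attacks (0,3): yes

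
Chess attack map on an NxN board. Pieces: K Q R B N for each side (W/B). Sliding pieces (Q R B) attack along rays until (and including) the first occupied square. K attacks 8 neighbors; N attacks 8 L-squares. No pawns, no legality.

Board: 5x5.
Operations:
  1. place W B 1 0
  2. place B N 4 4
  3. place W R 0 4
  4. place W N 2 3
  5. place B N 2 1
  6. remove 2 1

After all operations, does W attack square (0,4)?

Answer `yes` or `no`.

Answer: yes

Derivation:
Op 1: place WB@(1,0)
Op 2: place BN@(4,4)
Op 3: place WR@(0,4)
Op 4: place WN@(2,3)
Op 5: place BN@(2,1)
Op 6: remove (2,1)
Per-piece attacks for W:
  WR@(0,4): attacks (0,3) (0,2) (0,1) (0,0) (1,4) (2,4) (3,4) (4,4) [ray(1,0) blocked at (4,4)]
  WB@(1,0): attacks (2,1) (3,2) (4,3) (0,1)
  WN@(2,3): attacks (4,4) (0,4) (3,1) (4,2) (1,1) (0,2)
W attacks (0,4): yes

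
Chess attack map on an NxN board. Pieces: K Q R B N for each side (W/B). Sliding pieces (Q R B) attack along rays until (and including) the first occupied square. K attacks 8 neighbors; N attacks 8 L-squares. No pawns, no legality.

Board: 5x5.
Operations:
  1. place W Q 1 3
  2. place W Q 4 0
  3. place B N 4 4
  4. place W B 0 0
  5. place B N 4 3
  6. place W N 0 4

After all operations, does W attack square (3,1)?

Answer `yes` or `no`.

Op 1: place WQ@(1,3)
Op 2: place WQ@(4,0)
Op 3: place BN@(4,4)
Op 4: place WB@(0,0)
Op 5: place BN@(4,3)
Op 6: place WN@(0,4)
Per-piece attacks for W:
  WB@(0,0): attacks (1,1) (2,2) (3,3) (4,4) [ray(1,1) blocked at (4,4)]
  WN@(0,4): attacks (1,2) (2,3)
  WQ@(1,3): attacks (1,4) (1,2) (1,1) (1,0) (2,3) (3,3) (4,3) (0,3) (2,4) (2,2) (3,1) (4,0) (0,4) (0,2) [ray(1,0) blocked at (4,3); ray(1,-1) blocked at (4,0); ray(-1,1) blocked at (0,4)]
  WQ@(4,0): attacks (4,1) (4,2) (4,3) (3,0) (2,0) (1,0) (0,0) (3,1) (2,2) (1,3) [ray(0,1) blocked at (4,3); ray(-1,0) blocked at (0,0); ray(-1,1) blocked at (1,3)]
W attacks (3,1): yes

Answer: yes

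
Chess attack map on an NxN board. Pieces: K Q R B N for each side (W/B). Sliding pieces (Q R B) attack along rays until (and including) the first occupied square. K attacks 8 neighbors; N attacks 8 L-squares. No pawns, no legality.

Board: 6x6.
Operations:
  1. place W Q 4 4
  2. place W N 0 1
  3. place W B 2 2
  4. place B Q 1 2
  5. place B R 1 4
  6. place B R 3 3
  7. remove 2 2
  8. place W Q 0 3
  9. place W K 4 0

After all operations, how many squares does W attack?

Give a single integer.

Op 1: place WQ@(4,4)
Op 2: place WN@(0,1)
Op 3: place WB@(2,2)
Op 4: place BQ@(1,2)
Op 5: place BR@(1,4)
Op 6: place BR@(3,3)
Op 7: remove (2,2)
Op 8: place WQ@(0,3)
Op 9: place WK@(4,0)
Per-piece attacks for W:
  WN@(0,1): attacks (1,3) (2,2) (2,0)
  WQ@(0,3): attacks (0,4) (0,5) (0,2) (0,1) (1,3) (2,3) (3,3) (1,4) (1,2) [ray(0,-1) blocked at (0,1); ray(1,0) blocked at (3,3); ray(1,1) blocked at (1,4); ray(1,-1) blocked at (1,2)]
  WK@(4,0): attacks (4,1) (5,0) (3,0) (5,1) (3,1)
  WQ@(4,4): attacks (4,5) (4,3) (4,2) (4,1) (4,0) (5,4) (3,4) (2,4) (1,4) (5,5) (5,3) (3,5) (3,3) [ray(0,-1) blocked at (4,0); ray(-1,0) blocked at (1,4); ray(-1,-1) blocked at (3,3)]
Union (26 distinct): (0,1) (0,2) (0,4) (0,5) (1,2) (1,3) (1,4) (2,0) (2,2) (2,3) (2,4) (3,0) (3,1) (3,3) (3,4) (3,5) (4,0) (4,1) (4,2) (4,3) (4,5) (5,0) (5,1) (5,3) (5,4) (5,5)

Answer: 26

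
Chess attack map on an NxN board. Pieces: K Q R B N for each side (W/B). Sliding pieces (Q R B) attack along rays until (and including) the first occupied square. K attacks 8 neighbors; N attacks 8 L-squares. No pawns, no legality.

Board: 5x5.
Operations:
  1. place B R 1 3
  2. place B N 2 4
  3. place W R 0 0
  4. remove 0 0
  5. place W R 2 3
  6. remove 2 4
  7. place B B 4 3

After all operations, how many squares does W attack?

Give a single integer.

Op 1: place BR@(1,3)
Op 2: place BN@(2,4)
Op 3: place WR@(0,0)
Op 4: remove (0,0)
Op 5: place WR@(2,3)
Op 6: remove (2,4)
Op 7: place BB@(4,3)
Per-piece attacks for W:
  WR@(2,3): attacks (2,4) (2,2) (2,1) (2,0) (3,3) (4,3) (1,3) [ray(1,0) blocked at (4,3); ray(-1,0) blocked at (1,3)]
Union (7 distinct): (1,3) (2,0) (2,1) (2,2) (2,4) (3,3) (4,3)

Answer: 7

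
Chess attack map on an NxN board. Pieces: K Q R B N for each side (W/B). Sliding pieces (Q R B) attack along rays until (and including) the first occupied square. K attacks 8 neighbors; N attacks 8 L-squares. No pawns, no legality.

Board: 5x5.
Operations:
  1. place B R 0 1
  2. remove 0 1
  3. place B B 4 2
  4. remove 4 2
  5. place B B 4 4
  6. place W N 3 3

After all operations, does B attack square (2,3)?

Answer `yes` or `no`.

Answer: no

Derivation:
Op 1: place BR@(0,1)
Op 2: remove (0,1)
Op 3: place BB@(4,2)
Op 4: remove (4,2)
Op 5: place BB@(4,4)
Op 6: place WN@(3,3)
Per-piece attacks for B:
  BB@(4,4): attacks (3,3) [ray(-1,-1) blocked at (3,3)]
B attacks (2,3): no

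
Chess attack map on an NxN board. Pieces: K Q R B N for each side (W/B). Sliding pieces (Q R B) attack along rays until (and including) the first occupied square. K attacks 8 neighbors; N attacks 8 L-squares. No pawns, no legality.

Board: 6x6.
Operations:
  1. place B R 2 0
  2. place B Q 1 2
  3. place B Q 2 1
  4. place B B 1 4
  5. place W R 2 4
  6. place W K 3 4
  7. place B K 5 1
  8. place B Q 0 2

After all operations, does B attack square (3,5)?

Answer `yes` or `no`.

Answer: no

Derivation:
Op 1: place BR@(2,0)
Op 2: place BQ@(1,2)
Op 3: place BQ@(2,1)
Op 4: place BB@(1,4)
Op 5: place WR@(2,4)
Op 6: place WK@(3,4)
Op 7: place BK@(5,1)
Op 8: place BQ@(0,2)
Per-piece attacks for B:
  BQ@(0,2): attacks (0,3) (0,4) (0,5) (0,1) (0,0) (1,2) (1,3) (2,4) (1,1) (2,0) [ray(1,0) blocked at (1,2); ray(1,1) blocked at (2,4); ray(1,-1) blocked at (2,0)]
  BQ@(1,2): attacks (1,3) (1,4) (1,1) (1,0) (2,2) (3,2) (4,2) (5,2) (0,2) (2,3) (3,4) (2,1) (0,3) (0,1) [ray(0,1) blocked at (1,4); ray(-1,0) blocked at (0,2); ray(1,1) blocked at (3,4); ray(1,-1) blocked at (2,1)]
  BB@(1,4): attacks (2,5) (2,3) (3,2) (4,1) (5,0) (0,5) (0,3)
  BR@(2,0): attacks (2,1) (3,0) (4,0) (5,0) (1,0) (0,0) [ray(0,1) blocked at (2,1)]
  BQ@(2,1): attacks (2,2) (2,3) (2,4) (2,0) (3,1) (4,1) (5,1) (1,1) (0,1) (3,2) (4,3) (5,4) (3,0) (1,2) (1,0) [ray(0,1) blocked at (2,4); ray(0,-1) blocked at (2,0); ray(1,0) blocked at (5,1); ray(-1,1) blocked at (1,2)]
  BK@(5,1): attacks (5,2) (5,0) (4,1) (4,2) (4,0)
B attacks (3,5): no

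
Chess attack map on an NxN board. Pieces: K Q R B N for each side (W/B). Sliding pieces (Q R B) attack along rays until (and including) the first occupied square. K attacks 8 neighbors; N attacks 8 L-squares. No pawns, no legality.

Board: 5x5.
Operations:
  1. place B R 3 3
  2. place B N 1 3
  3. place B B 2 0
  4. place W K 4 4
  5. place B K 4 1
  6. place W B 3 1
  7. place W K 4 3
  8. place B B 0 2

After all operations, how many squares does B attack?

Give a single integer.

Op 1: place BR@(3,3)
Op 2: place BN@(1,3)
Op 3: place BB@(2,0)
Op 4: place WK@(4,4)
Op 5: place BK@(4,1)
Op 6: place WB@(3,1)
Op 7: place WK@(4,3)
Op 8: place BB@(0,2)
Per-piece attacks for B:
  BB@(0,2): attacks (1,3) (1,1) (2,0) [ray(1,1) blocked at (1,3); ray(1,-1) blocked at (2,0)]
  BN@(1,3): attacks (3,4) (2,1) (3,2) (0,1)
  BB@(2,0): attacks (3,1) (1,1) (0,2) [ray(1,1) blocked at (3,1); ray(-1,1) blocked at (0,2)]
  BR@(3,3): attacks (3,4) (3,2) (3,1) (4,3) (2,3) (1,3) [ray(0,-1) blocked at (3,1); ray(1,0) blocked at (4,3); ray(-1,0) blocked at (1,3)]
  BK@(4,1): attacks (4,2) (4,0) (3,1) (3,2) (3,0)
Union (14 distinct): (0,1) (0,2) (1,1) (1,3) (2,0) (2,1) (2,3) (3,0) (3,1) (3,2) (3,4) (4,0) (4,2) (4,3)

Answer: 14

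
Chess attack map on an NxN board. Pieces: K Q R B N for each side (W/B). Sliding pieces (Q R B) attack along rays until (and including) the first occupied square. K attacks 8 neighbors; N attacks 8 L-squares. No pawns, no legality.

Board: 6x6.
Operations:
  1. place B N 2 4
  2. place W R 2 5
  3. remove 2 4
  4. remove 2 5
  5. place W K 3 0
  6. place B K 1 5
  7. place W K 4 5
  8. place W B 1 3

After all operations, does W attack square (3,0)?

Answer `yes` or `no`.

Answer: no

Derivation:
Op 1: place BN@(2,4)
Op 2: place WR@(2,5)
Op 3: remove (2,4)
Op 4: remove (2,5)
Op 5: place WK@(3,0)
Op 6: place BK@(1,5)
Op 7: place WK@(4,5)
Op 8: place WB@(1,3)
Per-piece attacks for W:
  WB@(1,3): attacks (2,4) (3,5) (2,2) (3,1) (4,0) (0,4) (0,2)
  WK@(3,0): attacks (3,1) (4,0) (2,0) (4,1) (2,1)
  WK@(4,5): attacks (4,4) (5,5) (3,5) (5,4) (3,4)
W attacks (3,0): no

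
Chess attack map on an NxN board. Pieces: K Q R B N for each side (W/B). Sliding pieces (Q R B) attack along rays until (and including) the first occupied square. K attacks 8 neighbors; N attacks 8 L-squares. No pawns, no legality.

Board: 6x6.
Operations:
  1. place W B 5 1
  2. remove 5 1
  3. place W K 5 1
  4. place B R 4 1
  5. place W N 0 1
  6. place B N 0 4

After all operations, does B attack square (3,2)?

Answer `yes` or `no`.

Answer: no

Derivation:
Op 1: place WB@(5,1)
Op 2: remove (5,1)
Op 3: place WK@(5,1)
Op 4: place BR@(4,1)
Op 5: place WN@(0,1)
Op 6: place BN@(0,4)
Per-piece attacks for B:
  BN@(0,4): attacks (2,5) (1,2) (2,3)
  BR@(4,1): attacks (4,2) (4,3) (4,4) (4,5) (4,0) (5,1) (3,1) (2,1) (1,1) (0,1) [ray(1,0) blocked at (5,1); ray(-1,0) blocked at (0,1)]
B attacks (3,2): no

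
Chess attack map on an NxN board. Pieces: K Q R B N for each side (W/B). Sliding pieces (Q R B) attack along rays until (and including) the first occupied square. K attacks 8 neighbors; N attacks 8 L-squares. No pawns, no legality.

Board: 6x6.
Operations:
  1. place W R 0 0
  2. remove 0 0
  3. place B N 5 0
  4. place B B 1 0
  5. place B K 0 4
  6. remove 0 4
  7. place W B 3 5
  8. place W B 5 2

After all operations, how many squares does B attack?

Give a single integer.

Op 1: place WR@(0,0)
Op 2: remove (0,0)
Op 3: place BN@(5,0)
Op 4: place BB@(1,0)
Op 5: place BK@(0,4)
Op 6: remove (0,4)
Op 7: place WB@(3,5)
Op 8: place WB@(5,2)
Per-piece attacks for B:
  BB@(1,0): attacks (2,1) (3,2) (4,3) (5,4) (0,1)
  BN@(5,0): attacks (4,2) (3,1)
Union (7 distinct): (0,1) (2,1) (3,1) (3,2) (4,2) (4,3) (5,4)

Answer: 7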